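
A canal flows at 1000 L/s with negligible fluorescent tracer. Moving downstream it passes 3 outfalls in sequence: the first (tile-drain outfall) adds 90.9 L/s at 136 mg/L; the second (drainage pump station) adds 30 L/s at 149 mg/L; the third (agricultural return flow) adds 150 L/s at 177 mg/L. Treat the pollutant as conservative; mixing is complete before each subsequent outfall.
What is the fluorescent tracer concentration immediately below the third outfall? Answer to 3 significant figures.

34.1 mg/L

Outfall 1: combined Q = 1091 L/s; C = (1000·0 + 90.90·136.0)/1091 = 11.33 mg/L.
Outfall 2: combined Q = 1121 L/s; C = (1091·11.33 + 30.00·149.0)/1121 = 15.02 mg/L.
Outfall 3: combined Q = 1271 L/s; C = (1121·15.02 + 150.0·177.0)/1271 = 34.14 mg/L.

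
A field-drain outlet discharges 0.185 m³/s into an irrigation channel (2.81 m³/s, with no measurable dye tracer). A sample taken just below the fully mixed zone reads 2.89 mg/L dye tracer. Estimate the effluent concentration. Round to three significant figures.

Mass balance: 2.810·0 + 0.1850·Cₑ = 2.995·2.890
→ Cₑ = (2.995·2.890 − 2.810·0) / 0.1850 = 46.79 mg/L.

46.8 mg/L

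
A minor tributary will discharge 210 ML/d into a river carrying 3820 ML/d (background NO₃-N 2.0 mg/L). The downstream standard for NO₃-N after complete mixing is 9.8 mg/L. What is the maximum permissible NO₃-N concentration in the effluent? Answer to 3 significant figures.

At the limit, (Qr·Cr + Qe·Cₑ)/(Qr + Qe) = 9.8:
Cₑ = (4030·9.8 − 3820·2.000) / 210.0 = 151.7 mg/L.

152 mg/L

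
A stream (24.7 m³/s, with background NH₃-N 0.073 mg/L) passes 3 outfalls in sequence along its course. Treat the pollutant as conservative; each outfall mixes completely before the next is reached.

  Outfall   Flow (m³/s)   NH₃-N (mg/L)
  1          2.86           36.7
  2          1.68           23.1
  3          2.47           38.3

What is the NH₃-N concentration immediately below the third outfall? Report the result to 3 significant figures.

7.57 mg/L

Outfall 1: combined Q = 27.56 m³/s; C = (24.70·0.07300 + 2.860·36.70)/27.56 = 3.874 mg/L.
Outfall 2: combined Q = 29.24 m³/s; C = (27.56·3.874 + 1.680·23.10)/29.24 = 4.979 mg/L.
Outfall 3: combined Q = 31.71 m³/s; C = (29.24·4.979 + 2.470·38.30)/31.71 = 7.574 mg/L.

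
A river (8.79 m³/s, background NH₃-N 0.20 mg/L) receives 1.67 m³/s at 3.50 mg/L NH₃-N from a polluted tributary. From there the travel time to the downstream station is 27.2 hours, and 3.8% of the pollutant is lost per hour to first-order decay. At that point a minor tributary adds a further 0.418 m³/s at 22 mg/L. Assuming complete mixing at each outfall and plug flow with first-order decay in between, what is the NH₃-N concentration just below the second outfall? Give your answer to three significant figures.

Flow-weighted average: C = (8.790·0.2000 + 1.670·3.500) / 10.46 = 7.603/10.46 = 0.7269 mg/L; combined flow 10.46 m³/s.
3.8%/h lost → k = −ln(1 − 0.038) = 0.03874 h⁻¹.
After decay, C = 0.7269 × e^(−kt) = 0.7269 × 0.3486 = 0.2534 mg/L.
At the second outfall, C = (10.46·0.2534 + 0.4180·22.00) / (10.46 + 0.4180) = 1.089 mg/L.

1.09 mg/L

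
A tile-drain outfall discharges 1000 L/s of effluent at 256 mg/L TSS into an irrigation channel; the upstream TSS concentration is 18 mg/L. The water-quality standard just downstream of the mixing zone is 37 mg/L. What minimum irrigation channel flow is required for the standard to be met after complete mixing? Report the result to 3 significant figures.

11500 L/s

Set C_mix = 37: (Q·18.00 + 1000·256.0) / (Q + 1000) = 37
→ Q = 1000·(256.0 − 37)/(37 − 18.00) = 11530 L/s.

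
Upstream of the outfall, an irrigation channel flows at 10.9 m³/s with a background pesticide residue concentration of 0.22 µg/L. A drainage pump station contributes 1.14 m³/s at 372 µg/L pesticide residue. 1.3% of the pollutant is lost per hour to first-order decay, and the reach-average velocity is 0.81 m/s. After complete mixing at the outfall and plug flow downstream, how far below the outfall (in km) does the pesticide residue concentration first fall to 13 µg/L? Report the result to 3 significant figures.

223 km

After mixing, C = (10.90·0.2200 + 1.140·372.0) / 12.04 = 426.5/12.04 = 35.42 µg/L.
1.3%/h lost → k = −ln(1 − 0.013) = 0.01309 h⁻¹.
Set 35.42·exp(−k·t) = 13 → t = ln(35.42/13)/k = 275800 s = 76.60 h.
Distance = v·t = 0.81·275800 = 223400 m = 223.4 km.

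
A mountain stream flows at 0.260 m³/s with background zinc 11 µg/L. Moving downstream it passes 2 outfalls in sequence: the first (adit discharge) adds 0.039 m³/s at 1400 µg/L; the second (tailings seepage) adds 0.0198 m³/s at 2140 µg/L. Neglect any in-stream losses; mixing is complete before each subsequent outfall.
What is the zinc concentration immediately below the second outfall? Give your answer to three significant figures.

313 µg/L

Outfall 1: combined Q = 0.2990 m³/s; C = (0.2600·11.00 + 0.03900·1400)/0.2990 = 192.2 µg/L.
Outfall 2: combined Q = 0.3188 m³/s; C = (0.2990·192.2 + 0.01980·2140)/0.3188 = 313.1 µg/L.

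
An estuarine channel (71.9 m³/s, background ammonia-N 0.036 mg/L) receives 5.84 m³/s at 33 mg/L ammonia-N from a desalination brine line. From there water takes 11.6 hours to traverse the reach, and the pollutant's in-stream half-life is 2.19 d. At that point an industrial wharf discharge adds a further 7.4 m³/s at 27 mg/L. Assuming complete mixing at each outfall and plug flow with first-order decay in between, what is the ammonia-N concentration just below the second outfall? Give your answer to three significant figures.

After mixing, C = (71.90·0.03600 + 5.840·33.00) / 77.74 = 195.3/77.74 = 2.512 mg/L; combined flow 77.74 m³/s.
Half-life 2.19 d → k = ln 2 / 2.19 = 0.3165 d⁻¹.
Applying C = C₀e^(−kt): 2.512 × 0.8581 = 2.156 mg/L.
At the second outfall, C = (77.74·2.156 + 7.400·27.00) / (77.74 + 7.400) = 4.315 mg/L.

4.32 mg/L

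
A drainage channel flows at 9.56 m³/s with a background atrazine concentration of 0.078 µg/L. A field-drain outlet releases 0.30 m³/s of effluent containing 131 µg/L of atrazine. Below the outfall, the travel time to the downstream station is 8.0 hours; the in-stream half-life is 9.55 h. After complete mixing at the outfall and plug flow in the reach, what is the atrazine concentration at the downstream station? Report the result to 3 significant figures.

2.27 µg/L

Flow-weighted average: C = (9.560·0.07800 + 0.3000·131.0) / 9.860 = 40.05/9.860 = 4.061 µg/L.
Half-life 9.55 h → k = ln 2 / 9.55 = 0.07258 h⁻¹ = 1.742 d⁻¹.
After decay, C = 4.061 × e^(−kt) = 4.061 × 0.5595 = 2.273 µg/L.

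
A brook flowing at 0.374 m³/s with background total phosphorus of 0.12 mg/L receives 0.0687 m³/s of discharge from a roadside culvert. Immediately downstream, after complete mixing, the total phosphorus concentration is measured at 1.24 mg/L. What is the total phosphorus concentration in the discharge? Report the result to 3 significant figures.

Mass balance: 0.3740·0.1200 + 0.06870·Cₑ = 0.4427·1.240
→ Cₑ = (0.4427·1.240 − 0.3740·0.1200) / 0.06870 = 7.337 mg/L.

7.34 mg/L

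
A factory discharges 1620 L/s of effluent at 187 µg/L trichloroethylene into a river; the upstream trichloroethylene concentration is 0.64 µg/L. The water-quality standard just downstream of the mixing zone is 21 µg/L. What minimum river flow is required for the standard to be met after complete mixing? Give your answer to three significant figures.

Set C_mix = 21: (Q·0.6400 + 1620·187.0) / (Q + 1620) = 21
→ Q = 1620·(187.0 − 21)/(21 − 0.6400) = 13210 L/s.

13200 L/s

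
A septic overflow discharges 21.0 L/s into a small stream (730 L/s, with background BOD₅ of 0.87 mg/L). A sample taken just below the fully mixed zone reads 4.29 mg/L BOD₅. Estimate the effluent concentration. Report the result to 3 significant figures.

Mass balance: 730.0·0.8700 + 21.00·Cₑ = 751.0·4.290
→ Cₑ = (751.0·4.290 − 730.0·0.8700) / 21.00 = 123.2 mg/L.

123 mg/L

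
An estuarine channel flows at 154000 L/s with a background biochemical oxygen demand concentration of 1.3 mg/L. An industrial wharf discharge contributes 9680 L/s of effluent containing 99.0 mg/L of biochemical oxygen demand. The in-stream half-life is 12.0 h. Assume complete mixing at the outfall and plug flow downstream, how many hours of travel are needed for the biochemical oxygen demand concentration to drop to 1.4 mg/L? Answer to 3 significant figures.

28.1 h

Conservation of mass: C = (154000·1.300 + 9680·99.00) / 163700 = 1159000/163700 = 7.078 mg/L.
Half-life 12.0 h → k = ln 2 / 12.0 = 0.05776 h⁻¹ = 1.386 d⁻¹.
7.078·exp(−k·t) = 1.4 → t = ln(7.078/1.4)/k = 101000 s = 28.05 h.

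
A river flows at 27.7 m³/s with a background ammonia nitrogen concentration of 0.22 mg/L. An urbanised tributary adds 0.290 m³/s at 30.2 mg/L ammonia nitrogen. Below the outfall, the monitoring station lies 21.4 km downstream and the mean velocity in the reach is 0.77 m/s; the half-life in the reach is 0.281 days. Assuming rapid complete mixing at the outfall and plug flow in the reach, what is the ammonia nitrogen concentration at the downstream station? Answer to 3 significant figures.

Mass balance: C = (27.70·0.2200 + 0.2900·30.20) / 27.99 = 14.85/27.99 = 0.5306 mg/L.
Travel time t = 21.4·1000 / 0.77 = 27790 s = 7.720 h.
Half-life 0.281 d → k = ln 2 / 0.281 = 2.467 d⁻¹.
After decay, C = 0.5306 × e^(−kt) = 0.5306 × 0.4523 = 0.2400 mg/L.

0.240 mg/L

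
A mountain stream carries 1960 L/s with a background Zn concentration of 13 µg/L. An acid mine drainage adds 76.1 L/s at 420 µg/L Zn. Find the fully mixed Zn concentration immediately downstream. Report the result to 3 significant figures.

28.2 µg/L

Flow-weighted average: C = (1960·13.00 + 76.10·420.0) / 2036 = 57440/2036 = 28.21 µg/L.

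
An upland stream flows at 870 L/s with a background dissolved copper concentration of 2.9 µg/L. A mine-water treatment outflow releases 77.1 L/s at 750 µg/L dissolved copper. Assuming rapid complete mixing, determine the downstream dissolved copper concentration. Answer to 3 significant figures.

63.7 µg/L

Flow-weighted average: C = (870.0·2.900 + 77.10·750.0) / 947.1 = 60350/947.1 = 63.72 µg/L.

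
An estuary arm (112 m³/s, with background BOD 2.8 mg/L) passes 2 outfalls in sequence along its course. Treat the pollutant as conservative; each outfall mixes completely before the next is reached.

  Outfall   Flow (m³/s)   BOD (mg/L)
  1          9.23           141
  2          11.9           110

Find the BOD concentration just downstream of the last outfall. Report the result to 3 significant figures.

22.0 mg/L

Below outfall 1: Q → 121.2 m³/s, C = (112.0·2.800 + 9.230·141.0)/121.2 = 13.32 mg/L.
Below outfall 2: Q → 133.1 m³/s, C = (121.2·13.32 + 11.90·110.0)/133.1 = 21.96 mg/L.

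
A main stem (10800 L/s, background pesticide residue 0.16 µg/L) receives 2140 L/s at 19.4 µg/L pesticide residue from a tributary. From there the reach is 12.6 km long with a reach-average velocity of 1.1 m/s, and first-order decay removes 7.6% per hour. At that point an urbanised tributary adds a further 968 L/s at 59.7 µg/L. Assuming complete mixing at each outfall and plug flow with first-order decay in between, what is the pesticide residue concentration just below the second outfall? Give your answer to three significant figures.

After mixing, C = (10800·0.1600 + 2140·19.40) / 12940 = 43240/12940 = 3.342 µg/L; combined flow 12940 L/s.
Travel time t = 12.6·1000 / 1.1 = 11450 s = 3.182 h.
7.6%/h lost → k = −ln(1 − 0.076) = 0.07904 h⁻¹.
Applying C = C₀e^(−kt): 3.342 × 0.7776 = 2.599 µg/L.
At the second outfall, C = (12940·2.599 + 968.0·59.70) / (12940 + 968.0) = 6.573 µg/L.

6.57 µg/L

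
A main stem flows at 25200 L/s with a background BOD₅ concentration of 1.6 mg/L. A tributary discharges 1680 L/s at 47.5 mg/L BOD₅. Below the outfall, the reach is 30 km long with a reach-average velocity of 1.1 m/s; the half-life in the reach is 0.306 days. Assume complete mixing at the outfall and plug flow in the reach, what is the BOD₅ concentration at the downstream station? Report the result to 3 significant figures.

After mixing, C = (25200·1.600 + 1680·47.50) / 26880 = 120100/26880 = 4.469 mg/L.
Travel time t = 30·1000 / 1.1 = 27270 s = 7.576 h.
Half-life 0.306 d → k = ln 2 / 0.306 = 2.265 d⁻¹.
Decay over the reach: 4.469·exp(−kt) = 4.469·0.4892 = 2.186 mg/L.

2.19 mg/L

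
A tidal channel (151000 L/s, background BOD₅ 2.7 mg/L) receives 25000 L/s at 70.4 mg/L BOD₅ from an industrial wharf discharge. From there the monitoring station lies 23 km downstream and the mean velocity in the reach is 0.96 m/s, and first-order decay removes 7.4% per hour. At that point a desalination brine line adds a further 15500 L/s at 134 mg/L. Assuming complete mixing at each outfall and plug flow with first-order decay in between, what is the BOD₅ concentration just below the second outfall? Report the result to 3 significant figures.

17.6 mg/L

Mass balance: C = (151000·2.700 + 25000·70.40) / 176000 = 2168000/176000 = 12.32 mg/L; combined flow 176000 L/s.
Travel time t = 23·1000 / 0.96 = 23960 s = 6.655 h.
7.4%/h lost → k = −ln(1 − 0.074) = 0.07688 h⁻¹.
After decay, C = 12.32 × e^(−kt) = 12.32 × 0.5995 = 7.384 mg/L.
At the second outfall, C = (176000·7.384 + 15500·134.0) / (176000 + 15500) = 17.63 mg/L.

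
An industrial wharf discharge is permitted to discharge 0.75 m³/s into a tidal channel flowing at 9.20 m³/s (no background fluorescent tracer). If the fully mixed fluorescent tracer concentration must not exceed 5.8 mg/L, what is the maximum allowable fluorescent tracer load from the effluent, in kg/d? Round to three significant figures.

Mass balance at the limit: 9.200·0 + 0.7500·Cₑ = 9.950·5.8 → Cₑ = 76.95 mg/L.
Load = 0.7500 m³/s × 76.95 g/m³ × 86 400 s/d = 4986 kg/d.

4990 kg/d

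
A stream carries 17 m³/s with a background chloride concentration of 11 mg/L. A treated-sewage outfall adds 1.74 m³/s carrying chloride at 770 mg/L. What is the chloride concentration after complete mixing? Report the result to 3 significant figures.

Mass balance: C = (17.00·11.00 + 1.740·770.0) / 18.74 = 1527/18.74 = 81.47 mg/L.

81.5 mg/L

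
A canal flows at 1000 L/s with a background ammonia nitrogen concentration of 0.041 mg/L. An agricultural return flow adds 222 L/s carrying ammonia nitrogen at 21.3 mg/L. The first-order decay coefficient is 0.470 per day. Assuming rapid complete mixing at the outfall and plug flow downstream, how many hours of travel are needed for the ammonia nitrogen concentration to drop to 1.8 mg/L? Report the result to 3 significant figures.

Flow-weighted average: C = (1000·0.04100 + 222.0·21.30) / 1222 = 4770/1222 = 3.903 mg/L.
3.903·exp(−k·t) = 1.8 → t = ln(3.903/1.8)/k = 142300 s = 39.52 h.

39.5 h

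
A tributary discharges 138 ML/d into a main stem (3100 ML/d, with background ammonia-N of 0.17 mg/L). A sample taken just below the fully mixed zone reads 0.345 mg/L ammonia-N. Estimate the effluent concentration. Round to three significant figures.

Mass balance: 3100·0.1700 + 138.0·Cₑ = 3238·0.3450
→ Cₑ = (3238·0.3450 − 3100·0.1700) / 138.0 = 4.276 mg/L.

4.28 mg/L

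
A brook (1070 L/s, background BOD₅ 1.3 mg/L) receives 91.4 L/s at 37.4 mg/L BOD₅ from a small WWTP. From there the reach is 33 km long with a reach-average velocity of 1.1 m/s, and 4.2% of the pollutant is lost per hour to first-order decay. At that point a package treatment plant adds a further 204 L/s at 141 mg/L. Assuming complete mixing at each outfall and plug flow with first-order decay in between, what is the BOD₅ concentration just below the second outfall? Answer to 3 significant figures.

23.5 mg/L

After mixing, C = (1070·1.300 + 91.40·37.40) / 1161 = 4809/1161 = 4.141 mg/L; combined flow 1161 L/s.
Travel time t = 33·1000 / 1.1 = 30000 s = 8.333 h.
4.2%/h lost → k = −ln(1 − 0.042) = 0.04291 h⁻¹.
Decay over the reach: 4.141·exp(−kt) = 4.141·0.6994 = 2.896 mg/L.
Second outfall: C = (1161·2.896 + 204.0·141.0)/1365 = 23.53 mg/L.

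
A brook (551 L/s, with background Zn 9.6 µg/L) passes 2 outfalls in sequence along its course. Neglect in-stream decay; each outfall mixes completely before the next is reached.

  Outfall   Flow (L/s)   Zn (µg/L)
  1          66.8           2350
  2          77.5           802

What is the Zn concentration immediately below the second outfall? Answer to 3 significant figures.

After outfall 1: Q = 551.0 + 66.80 = 617.8 L/s; C = (551.0·9.600 + 66.80·2350)/617.8 = 262.7 µg/L.
After outfall 2: Q = 617.8 + 77.50 = 695.3 L/s; C = (617.8·262.7 + 77.50·802.0)/695.3 = 322.8 µg/L.

323 µg/L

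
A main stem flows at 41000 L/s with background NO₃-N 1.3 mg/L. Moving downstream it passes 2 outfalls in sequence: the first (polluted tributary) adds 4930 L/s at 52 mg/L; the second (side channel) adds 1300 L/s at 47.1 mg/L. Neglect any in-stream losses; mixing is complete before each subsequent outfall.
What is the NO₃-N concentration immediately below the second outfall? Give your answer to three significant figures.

7.85 mg/L

Outfall 1: combined Q = 45930 L/s; C = (41000·1.300 + 4930·52.00)/45930 = 6.742 mg/L.
Outfall 2: combined Q = 47230 L/s; C = (45930·6.742 + 1300·47.10)/47230 = 7.853 mg/L.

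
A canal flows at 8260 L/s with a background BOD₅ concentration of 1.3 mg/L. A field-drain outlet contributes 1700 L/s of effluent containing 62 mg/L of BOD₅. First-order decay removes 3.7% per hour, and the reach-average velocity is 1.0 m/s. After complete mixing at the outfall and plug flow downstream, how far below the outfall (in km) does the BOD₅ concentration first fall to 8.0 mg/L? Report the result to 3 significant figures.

36.0 km

Mixed concentration C = ΣQC/ΣQ = (8260·1.300 + 1700·62.00) / 9960 = 116100/9960 = 11.66 mg/L.
3.7%/h lost → k = −ln(1 − 0.037) = 0.03770 h⁻¹.
Set 11.66·exp(−k·t) = 8.0 → t = ln(11.66/8.0)/k = 35980 s = 9.993 h.
Distance = v·t = 1.0·35980 = 35980 m = 35.98 km.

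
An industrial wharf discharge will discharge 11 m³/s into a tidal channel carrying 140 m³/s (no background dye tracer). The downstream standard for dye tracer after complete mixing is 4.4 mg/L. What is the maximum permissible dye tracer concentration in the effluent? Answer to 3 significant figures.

60.4 mg/L

At the limit, (Qr·Cr + Qe·Cₑ)/(Qr + Qe) = 4.4:
Cₑ = (151.0·4.4 − 140.0·0) / 11.00 = 60.40 mg/L.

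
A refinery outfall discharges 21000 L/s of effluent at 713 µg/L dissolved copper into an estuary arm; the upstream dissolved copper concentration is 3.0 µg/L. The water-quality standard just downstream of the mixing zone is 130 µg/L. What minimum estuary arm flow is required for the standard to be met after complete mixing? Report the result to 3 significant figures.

96400 L/s

Set C_mix = 130: (Q·3.000 + 21000·713.0) / (Q + 21000) = 130
→ Q = 21000·(713.0 − 130)/(130 − 3.000) = 96400 L/s.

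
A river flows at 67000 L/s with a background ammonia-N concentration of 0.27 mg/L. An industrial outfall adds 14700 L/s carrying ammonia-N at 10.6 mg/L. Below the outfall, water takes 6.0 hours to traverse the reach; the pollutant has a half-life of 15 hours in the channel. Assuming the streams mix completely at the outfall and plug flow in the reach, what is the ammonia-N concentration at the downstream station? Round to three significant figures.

1.61 mg/L

Mixed concentration C = ΣQC/ΣQ = (67000·0.2700 + 14700·10.60) / 81700 = 173900/81700 = 2.129 mg/L.
Half-life 15 h → k = ln 2 / 15 = 0.04621 h⁻¹ = 1.109 d⁻¹.
First-order decay: C = 2.129·exp(−k·t) = 2.129·0.7579 = 1.613 mg/L.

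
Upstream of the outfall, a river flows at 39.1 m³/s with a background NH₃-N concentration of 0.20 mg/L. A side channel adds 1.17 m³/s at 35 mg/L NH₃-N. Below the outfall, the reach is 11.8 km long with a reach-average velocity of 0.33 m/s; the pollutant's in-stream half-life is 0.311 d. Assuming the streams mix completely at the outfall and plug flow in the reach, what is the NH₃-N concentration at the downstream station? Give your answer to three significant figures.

Flow-weighted average: C = (39.10·0.2000 + 1.170·35.00) / 40.27 = 48.77/40.27 = 1.211 mg/L.
Travel time t = 11.8·1000 / 0.33 = 35760 s = 9.933 h.
Half-life 0.311 d → k = ln 2 / 0.311 = 2.229 d⁻¹.
After decay, C = 1.211 × e^(−kt) = 1.211 × 0.3976 = 0.4815 mg/L.

0.481 mg/L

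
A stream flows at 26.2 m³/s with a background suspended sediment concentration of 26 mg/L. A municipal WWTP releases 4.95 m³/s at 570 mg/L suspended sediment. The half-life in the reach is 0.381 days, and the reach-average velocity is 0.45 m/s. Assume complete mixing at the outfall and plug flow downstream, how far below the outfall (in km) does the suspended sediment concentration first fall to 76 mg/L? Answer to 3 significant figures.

8.37 km

Mass balance: C = (26.20·26.00 + 4.950·570.0) / 31.15 = 3503/31.15 = 112.4 mg/L.
Half-life 0.381 d → k = ln 2 / 0.381 = 1.819 d⁻¹.
Set 112.4·exp(−k·t) = 76 → t = ln(112.4/76)/k = 18600 s = 5.168 h.
Distance = v·t = 0.45·18600 = 8372 m = 8.372 km.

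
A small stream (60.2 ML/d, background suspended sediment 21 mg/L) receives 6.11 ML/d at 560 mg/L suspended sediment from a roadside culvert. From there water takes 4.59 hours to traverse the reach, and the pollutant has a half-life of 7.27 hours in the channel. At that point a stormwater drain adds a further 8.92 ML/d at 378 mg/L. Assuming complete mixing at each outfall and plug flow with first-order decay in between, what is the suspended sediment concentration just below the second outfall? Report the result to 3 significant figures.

85.0 mg/L

After mixing, C = (60.20·21.00 + 6.110·560.0) / 66.31 = 4686/66.31 = 70.67 mg/L; combined flow 66.31 ML/d.
Half-life 7.27 h → k = ln 2 / 7.27 = 0.09534 h⁻¹ = 2.288 d⁻¹.
First-order decay: C = 70.67·exp(−k·t) = 70.67·0.6456 = 45.62 mg/L.
At the second outfall, C = (66.31·45.62 + 8.920·378.0) / (66.31 + 8.920) = 85.03 mg/L.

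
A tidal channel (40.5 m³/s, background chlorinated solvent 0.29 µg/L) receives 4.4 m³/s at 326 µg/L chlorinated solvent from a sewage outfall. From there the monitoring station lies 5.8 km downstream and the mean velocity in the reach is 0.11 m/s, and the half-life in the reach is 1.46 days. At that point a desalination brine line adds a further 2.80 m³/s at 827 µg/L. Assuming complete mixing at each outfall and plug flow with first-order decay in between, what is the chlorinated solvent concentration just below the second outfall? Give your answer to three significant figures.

71.2 µg/L

After mixing, C = (40.50·0.2900 + 4.400·326.0) / 44.90 = 1446/44.90 = 32.21 µg/L; combined flow 44.90 m³/s.
Travel time t = 5.8·1000 / 0.11 = 52730 s = 14.65 h.
Half-life 1.46 d → k = ln 2 / 1.46 = 0.4748 d⁻¹.
First-order decay: C = 32.21·exp(−k·t) = 32.21·0.7485 = 24.11 µg/L.
At the second outfall, C = (44.90·24.11 + 2.800·827.0) / (44.90 + 2.800) = 71.24 µg/L.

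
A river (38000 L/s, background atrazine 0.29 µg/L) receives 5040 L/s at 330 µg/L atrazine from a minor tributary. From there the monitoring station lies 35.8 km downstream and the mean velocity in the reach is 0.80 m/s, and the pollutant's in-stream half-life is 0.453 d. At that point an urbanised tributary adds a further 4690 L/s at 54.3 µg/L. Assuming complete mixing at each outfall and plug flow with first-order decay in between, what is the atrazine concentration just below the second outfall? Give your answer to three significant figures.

Conservation of mass: C = (38000·0.2900 + 5040·330.0) / 43040 = 1674000/43040 = 38.90 µg/L; combined flow 43040 L/s.
Travel time t = 35.8·1000 / 0.80 = 44750 s = 12.43 h.
Half-life 0.453 d → k = ln 2 / 0.453 = 1.530 d⁻¹.
Applying C = C₀e^(−kt): 38.90 × 0.4527 = 17.61 µg/L.
Second outfall: C = (43040·17.61 + 4690·54.30)/47730 = 21.22 µg/L.

21.2 µg/L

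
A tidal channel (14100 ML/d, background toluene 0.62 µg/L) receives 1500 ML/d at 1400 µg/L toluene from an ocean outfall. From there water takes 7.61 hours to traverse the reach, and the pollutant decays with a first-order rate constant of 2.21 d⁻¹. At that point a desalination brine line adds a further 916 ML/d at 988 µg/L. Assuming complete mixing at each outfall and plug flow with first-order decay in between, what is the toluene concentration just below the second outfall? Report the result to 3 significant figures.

Mixed concentration C = ΣQC/ΣQ = (14100·0.6200 + 1500·1400) / 15600 = 2109000/15600 = 135.2 µg/L; combined flow 15600 ML/d.
Decay over the reach: 135.2·exp(−kt) = 135.2·0.4962 = 67.08 µg/L.
At the second outfall, C = (15600·67.08 + 916.0·988.0) / (15600 + 916.0) = 118.2 µg/L.

118 µg/L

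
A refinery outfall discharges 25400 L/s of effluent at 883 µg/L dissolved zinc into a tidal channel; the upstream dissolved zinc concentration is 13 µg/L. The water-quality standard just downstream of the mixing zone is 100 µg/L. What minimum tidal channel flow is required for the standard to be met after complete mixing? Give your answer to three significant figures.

Set C_mix = 100: (Q·13.00 + 25400·883.0) / (Q + 25400) = 100
→ Q = 25400·(883.0 − 100)/(100 − 13.00) = 228600 L/s.

229000 L/s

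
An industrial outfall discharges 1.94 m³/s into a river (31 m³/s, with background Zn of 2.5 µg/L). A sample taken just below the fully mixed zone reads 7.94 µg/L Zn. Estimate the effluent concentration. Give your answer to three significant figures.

Mass balance: 31.00·2.500 + 1.940·Cₑ = 32.94·7.940
→ Cₑ = (32.94·7.940 − 31.00·2.500) / 1.940 = 94.87 µg/L.

94.9 µg/L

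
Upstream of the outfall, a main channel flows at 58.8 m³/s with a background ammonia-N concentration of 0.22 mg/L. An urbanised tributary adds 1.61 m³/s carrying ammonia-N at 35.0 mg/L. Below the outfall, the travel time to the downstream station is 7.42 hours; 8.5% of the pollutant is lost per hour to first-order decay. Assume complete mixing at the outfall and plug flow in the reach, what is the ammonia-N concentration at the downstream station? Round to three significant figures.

Conservation of mass: C = (58.80·0.2200 + 1.610·35.00) / 60.41 = 69.29/60.41 = 1.147 mg/L.
8.5%/h lost → k = −ln(1 − 0.085) = 0.08883 h⁻¹.
Applying C = C₀e^(−kt): 1.147 × 0.5173 = 0.5933 mg/L.

0.593 mg/L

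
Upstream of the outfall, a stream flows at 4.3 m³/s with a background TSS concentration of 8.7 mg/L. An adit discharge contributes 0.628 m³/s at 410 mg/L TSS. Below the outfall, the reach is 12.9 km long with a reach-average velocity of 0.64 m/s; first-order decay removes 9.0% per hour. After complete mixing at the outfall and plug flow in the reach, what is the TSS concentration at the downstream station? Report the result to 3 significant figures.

Flow-weighted average: C = (4.300·8.700 + 0.6280·410.0) / 4.928 = 294.9/4.928 = 59.84 mg/L.
Travel time t = 12.9·1000 / 0.64 = 20160 s = 5.599 h.
9.0%/h lost → k = −ln(1 − 0.09) = 0.09431 h⁻¹.
Applying C = C₀e^(−kt): 59.84 × 0.5898 = 35.29 mg/L.

35.3 mg/L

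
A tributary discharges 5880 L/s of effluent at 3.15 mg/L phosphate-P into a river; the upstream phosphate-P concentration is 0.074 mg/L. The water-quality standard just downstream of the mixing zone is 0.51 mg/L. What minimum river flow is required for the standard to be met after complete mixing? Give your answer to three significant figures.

35600 L/s

Set C_mix = 0.51: (Q·0.07400 + 5880·3.150) / (Q + 5880) = 0.51
→ Q = 5880·(3.150 − 0.51)/(0.51 − 0.07400) = 35600 L/s.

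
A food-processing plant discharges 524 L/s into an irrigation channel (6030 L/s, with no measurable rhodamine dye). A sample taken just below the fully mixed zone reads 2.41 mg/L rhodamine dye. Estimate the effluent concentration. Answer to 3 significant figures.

30.1 mg/L

Mass balance: 6030·0 + 524.0·Cₑ = 6554·2.410
→ Cₑ = (6554·2.410 − 6030·0) / 524.0 = 30.14 mg/L.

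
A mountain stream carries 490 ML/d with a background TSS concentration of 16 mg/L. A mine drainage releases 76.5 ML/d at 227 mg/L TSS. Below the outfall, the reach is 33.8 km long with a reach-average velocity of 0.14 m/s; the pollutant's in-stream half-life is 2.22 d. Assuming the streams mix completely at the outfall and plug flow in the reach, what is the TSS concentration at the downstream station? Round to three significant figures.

18.6 mg/L

Flow-weighted average: C = (490.0·16.00 + 76.50·227.0) / 566.5 = 25210/566.5 = 44.49 mg/L.
Travel time t = 33.8·1000 / 0.14 = 241400 s = 67.06 h.
Half-life 2.22 d → k = ln 2 / 2.22 = 0.3122 d⁻¹.
Applying C = C₀e^(−kt): 44.49 × 0.4179 = 18.59 mg/L.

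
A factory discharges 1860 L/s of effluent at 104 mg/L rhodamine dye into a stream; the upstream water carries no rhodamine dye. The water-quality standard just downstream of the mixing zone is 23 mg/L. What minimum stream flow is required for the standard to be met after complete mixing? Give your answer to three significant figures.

Set C_mix = 23: (Q·0 + 1860·104.0) / (Q + 1860) = 23
→ Q = 1860·(104.0 − 23)/(23 − 0) = 6550 L/s.

6550 L/s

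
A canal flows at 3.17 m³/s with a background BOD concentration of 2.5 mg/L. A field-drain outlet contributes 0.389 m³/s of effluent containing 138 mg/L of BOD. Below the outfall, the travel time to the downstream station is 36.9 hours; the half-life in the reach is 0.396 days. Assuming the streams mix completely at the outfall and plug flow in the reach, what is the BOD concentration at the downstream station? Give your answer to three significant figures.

1.17 mg/L

After mixing, C = (3.170·2.500 + 0.3890·138.0) / 3.559 = 61.61/3.559 = 17.31 mg/L.
Half-life 0.396 d → k = ln 2 / 0.396 = 1.750 d⁻¹.
After decay, C = 17.31 × e^(−kt) = 17.31 × 0.06780 = 1.174 mg/L.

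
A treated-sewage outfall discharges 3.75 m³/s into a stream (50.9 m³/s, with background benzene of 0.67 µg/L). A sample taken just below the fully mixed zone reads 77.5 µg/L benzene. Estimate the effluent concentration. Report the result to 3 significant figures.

1120 µg/L

Mass balance: 50.90·0.6700 + 3.750·Cₑ = 54.65·77.50
→ Cₑ = (54.65·77.50 − 50.90·0.6700) / 3.750 = 1120 µg/L.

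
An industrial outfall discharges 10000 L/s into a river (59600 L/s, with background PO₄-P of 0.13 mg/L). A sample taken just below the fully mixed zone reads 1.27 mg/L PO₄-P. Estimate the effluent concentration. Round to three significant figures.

Mass balance: 59600·0.1300 + 10000·Cₑ = 69600·1.270
→ Cₑ = (69600·1.270 − 59600·0.1300) / 10000 = 8.064 mg/L.

8.06 mg/L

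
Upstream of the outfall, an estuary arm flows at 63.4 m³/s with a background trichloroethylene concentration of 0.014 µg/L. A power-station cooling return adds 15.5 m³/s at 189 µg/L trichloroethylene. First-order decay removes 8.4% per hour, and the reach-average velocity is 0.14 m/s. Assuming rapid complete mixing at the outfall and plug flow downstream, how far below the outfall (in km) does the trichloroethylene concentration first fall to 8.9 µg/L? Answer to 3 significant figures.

8.21 km

Mass balance: C = (63.40·0.01400 + 15.50·189.0) / 78.90 = 2930/78.90 = 37.14 µg/L.
8.4%/h lost → k = −ln(1 − 0.084) = 0.08774 h⁻¹.
Set 37.14·exp(−k·t) = 8.9 → t = ln(37.14/8.9)/k = 58620 s = 16.28 h.
Distance = v·t = 0.14·58620 = 8207 m = 8.207 km.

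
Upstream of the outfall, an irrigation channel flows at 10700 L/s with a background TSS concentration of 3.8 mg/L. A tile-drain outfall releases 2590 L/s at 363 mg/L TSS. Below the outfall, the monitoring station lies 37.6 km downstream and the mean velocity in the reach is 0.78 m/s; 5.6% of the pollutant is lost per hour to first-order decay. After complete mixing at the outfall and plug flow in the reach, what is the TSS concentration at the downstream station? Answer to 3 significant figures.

34.1 mg/L

Mixed concentration C = ΣQC/ΣQ = (10700·3.800 + 2590·363.0) / 13290 = 980800/13290 = 73.80 mg/L.
Travel time t = 37.6·1000 / 0.78 = 48210 s = 13.39 h.
5.6%/h lost → k = −ln(1 − 0.056) = 0.05763 h⁻¹.
Applying C = C₀e^(−kt): 73.80 × 0.4622 = 34.11 mg/L.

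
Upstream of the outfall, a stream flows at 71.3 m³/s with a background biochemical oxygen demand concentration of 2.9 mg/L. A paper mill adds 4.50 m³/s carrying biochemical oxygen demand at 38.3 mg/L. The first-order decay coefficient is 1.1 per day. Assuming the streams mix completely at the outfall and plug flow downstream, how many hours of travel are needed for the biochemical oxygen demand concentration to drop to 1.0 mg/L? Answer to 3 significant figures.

35.1 h

Flow-weighted average: C = (71.30·2.900 + 4.500·38.30) / 75.80 = 379.1/75.80 = 5.002 mg/L.
5.002·exp(−k·t) = 1.0 → t = ln(5.002/1.0)/k = 126400 s = 35.12 h.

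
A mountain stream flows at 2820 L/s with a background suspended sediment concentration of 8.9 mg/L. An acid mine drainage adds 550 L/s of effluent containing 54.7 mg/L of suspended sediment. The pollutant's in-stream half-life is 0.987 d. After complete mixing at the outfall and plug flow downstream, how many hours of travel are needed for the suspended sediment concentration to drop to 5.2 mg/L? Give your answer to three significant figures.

Flow-weighted average: C = (2820·8.900 + 550.0·54.70) / 3370 = 55180/3370 = 16.37 mg/L.
Half-life 0.987 d → k = ln 2 / 0.987 = 0.7023 d⁻¹.
16.37·exp(−k·t) = 5.2 → t = ln(16.37/5.2)/k = 141100 s = 39.20 h.

39.2 h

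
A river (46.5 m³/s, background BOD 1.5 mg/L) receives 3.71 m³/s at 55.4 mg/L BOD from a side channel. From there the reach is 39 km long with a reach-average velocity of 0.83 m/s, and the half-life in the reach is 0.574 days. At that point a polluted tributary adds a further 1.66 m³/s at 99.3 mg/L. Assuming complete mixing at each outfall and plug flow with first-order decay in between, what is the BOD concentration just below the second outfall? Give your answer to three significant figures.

5.93 mg/L

Flow-weighted average: C = (46.50·1.500 + 3.710·55.40) / 50.21 = 275.3/50.21 = 5.483 mg/L; combined flow 50.21 m³/s.
Travel time t = 39·1000 / 0.83 = 46990 s = 13.05 h.
Half-life 0.574 d → k = ln 2 / 0.574 = 1.208 d⁻¹.
First-order decay: C = 5.483·exp(−k·t) = 5.483·0.5185 = 2.843 mg/L.
At the second outfall, C = (50.21·2.843 + 1.660·99.30) / (50.21 + 1.660) = 5.930 mg/L.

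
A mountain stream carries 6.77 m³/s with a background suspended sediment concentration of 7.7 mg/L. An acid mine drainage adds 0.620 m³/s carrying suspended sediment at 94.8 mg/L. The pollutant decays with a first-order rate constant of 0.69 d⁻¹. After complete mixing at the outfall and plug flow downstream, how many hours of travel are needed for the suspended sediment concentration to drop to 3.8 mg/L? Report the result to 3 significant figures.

Flow-weighted average: C = (6.770·7.700 + 0.6200·94.80) / 7.390 = 110.9/7.390 = 15.01 mg/L.
15.01·exp(−k·t) = 3.8 → t = ln(15.01/3.8)/k = 172000 s = 47.78 h.

47.8 h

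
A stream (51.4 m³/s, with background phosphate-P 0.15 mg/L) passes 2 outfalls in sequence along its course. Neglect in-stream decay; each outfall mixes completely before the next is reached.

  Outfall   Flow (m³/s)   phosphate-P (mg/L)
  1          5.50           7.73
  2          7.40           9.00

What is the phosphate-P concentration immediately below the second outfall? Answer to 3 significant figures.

Outfall 1: combined Q = 56.90 m³/s; C = (51.40·0.1500 + 5.500·7.730)/56.90 = 0.8827 mg/L.
Outfall 2: combined Q = 64.30 m³/s; C = (56.90·0.8827 + 7.400·9.000)/64.30 = 1.817 mg/L.

1.82 mg/L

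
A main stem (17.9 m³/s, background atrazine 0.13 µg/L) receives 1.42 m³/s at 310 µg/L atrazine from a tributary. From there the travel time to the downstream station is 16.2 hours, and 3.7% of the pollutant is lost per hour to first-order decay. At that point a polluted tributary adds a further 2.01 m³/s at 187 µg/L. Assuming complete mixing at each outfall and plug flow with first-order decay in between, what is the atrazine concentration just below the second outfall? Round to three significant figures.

28.9 µg/L

Flow-weighted average: C = (17.90·0.1300 + 1.420·310.0) / 19.32 = 442.5/19.32 = 22.91 µg/L; combined flow 19.32 m³/s.
3.7%/h lost → k = −ln(1 − 0.037) = 0.03770 h⁻¹.
Decay over the reach: 22.91·exp(−kt) = 22.91·0.5429 = 12.44 µg/L.
At the second outfall, C = (19.32·12.44 + 2.010·187.0) / (19.32 + 2.010) = 28.89 µg/L.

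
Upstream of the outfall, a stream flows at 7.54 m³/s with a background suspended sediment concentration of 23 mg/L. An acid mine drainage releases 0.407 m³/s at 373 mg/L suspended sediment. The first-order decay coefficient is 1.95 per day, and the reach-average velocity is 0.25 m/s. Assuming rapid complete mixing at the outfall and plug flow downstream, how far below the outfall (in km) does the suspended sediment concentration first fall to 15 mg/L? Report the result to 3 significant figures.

11.1 km

Flow-weighted average: C = (7.540·23.00 + 0.4070·373.0) / 7.947 = 325.2/7.947 = 40.93 mg/L.
Set 40.93·exp(−k·t) = 15 → t = ln(40.93/15)/k = 44470 s = 12.35 h.
Distance = v·t = 0.25·44470 = 11120 m = 11.12 km.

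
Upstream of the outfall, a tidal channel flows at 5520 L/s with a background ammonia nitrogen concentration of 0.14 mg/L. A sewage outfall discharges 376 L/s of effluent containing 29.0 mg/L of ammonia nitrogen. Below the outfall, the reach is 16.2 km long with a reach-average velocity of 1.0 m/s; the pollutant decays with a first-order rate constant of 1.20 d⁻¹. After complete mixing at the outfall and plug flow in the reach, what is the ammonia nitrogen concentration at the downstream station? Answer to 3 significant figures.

1.58 mg/L

Conservation of mass: C = (5520·0.1400 + 376.0·29.00) / 5896 = 11680/5896 = 1.980 mg/L.
Travel time t = 16.2·1000 / 1.0 = 16200 s = 4.500 h.
After decay, C = 1.980 × e^(−kt) = 1.980 × 0.7985 = 1.581 mg/L.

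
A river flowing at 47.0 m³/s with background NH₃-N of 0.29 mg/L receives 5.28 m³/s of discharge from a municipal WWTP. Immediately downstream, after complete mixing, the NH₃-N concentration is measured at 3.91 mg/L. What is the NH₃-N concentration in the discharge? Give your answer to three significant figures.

36.1 mg/L

Mass balance: 47.00·0.2900 + 5.280·Cₑ = 52.28·3.910
→ Cₑ = (52.28·3.910 − 47.00·0.2900) / 5.280 = 36.13 mg/L.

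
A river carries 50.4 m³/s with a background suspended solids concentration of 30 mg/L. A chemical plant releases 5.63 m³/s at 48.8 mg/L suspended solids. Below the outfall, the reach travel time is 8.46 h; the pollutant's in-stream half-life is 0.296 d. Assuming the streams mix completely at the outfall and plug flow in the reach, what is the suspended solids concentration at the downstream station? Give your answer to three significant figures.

Flow-weighted average: C = (50.40·30.00 + 5.630·48.80) / 56.03 = 1787/56.03 = 31.89 mg/L.
Half-life 0.296 d → k = ln 2 / 0.296 = 2.342 d⁻¹.
Applying C = C₀e^(−kt): 31.89 × 0.4380 = 13.97 mg/L.

14.0 mg/L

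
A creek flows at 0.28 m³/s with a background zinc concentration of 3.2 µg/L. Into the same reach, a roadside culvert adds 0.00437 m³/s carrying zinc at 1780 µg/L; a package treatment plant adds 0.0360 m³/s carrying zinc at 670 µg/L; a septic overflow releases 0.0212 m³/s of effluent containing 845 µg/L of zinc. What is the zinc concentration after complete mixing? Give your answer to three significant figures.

After mixing, C = (0.2800·3.200 + 0.004370·1780 + 0.03600·670.0 + 0.02120·845.0) / 0.3416 = 50.71/0.3416 = 148.5 µg/L.

148 µg/L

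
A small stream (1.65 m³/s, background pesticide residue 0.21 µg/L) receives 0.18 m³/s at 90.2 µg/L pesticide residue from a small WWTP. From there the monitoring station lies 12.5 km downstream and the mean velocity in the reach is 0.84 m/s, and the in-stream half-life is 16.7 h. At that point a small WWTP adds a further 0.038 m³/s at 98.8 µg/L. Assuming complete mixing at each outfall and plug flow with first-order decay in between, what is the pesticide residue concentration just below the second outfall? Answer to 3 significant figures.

9.49 µg/L

Mixed concentration C = ΣQC/ΣQ = (1.650·0.2100 + 0.1800·90.20) / 1.830 = 16.58/1.830 = 9.061 µg/L; combined flow 1.830 m³/s.
Travel time t = 12.5·1000 / 0.84 = 14880 s = 4.134 h.
Half-life 16.7 h → k = ln 2 / 16.7 = 0.04151 h⁻¹ = 0.9961 d⁻¹.
First-order decay: C = 9.061·exp(−k·t) = 9.061·0.8423 = 7.633 µg/L.
At the second outfall, C = (1.830·7.633 + 0.03800·98.80) / (1.830 + 0.03800) = 9.487 µg/L.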